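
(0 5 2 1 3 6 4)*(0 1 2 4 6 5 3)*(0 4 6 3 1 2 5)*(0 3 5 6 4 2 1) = (1 2 6 5 4)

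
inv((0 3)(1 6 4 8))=(0 3)(1 8 4 6)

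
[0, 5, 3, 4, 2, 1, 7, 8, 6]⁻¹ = [0, 5, 4, 2, 3, 1, 8, 6, 7]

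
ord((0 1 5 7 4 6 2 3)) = 8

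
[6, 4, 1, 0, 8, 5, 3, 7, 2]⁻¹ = [3, 2, 8, 6, 1, 5, 0, 7, 4]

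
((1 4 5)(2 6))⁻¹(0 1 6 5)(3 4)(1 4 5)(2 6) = (0 4 2 1)(3 5)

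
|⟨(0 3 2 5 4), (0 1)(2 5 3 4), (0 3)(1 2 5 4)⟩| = 360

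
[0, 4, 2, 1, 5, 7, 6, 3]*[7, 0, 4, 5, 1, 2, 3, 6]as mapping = [0→7, 1→1, 2→4, 3→0, 4→2, 5→6, 6→3, 7→5]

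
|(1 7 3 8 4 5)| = 6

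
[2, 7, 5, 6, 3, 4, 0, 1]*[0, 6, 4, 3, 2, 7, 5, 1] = [4, 1, 7, 5, 3, 2, 0, 6]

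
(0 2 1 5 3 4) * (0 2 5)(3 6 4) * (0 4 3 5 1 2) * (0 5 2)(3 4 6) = (0 1 6 4 5 3 2)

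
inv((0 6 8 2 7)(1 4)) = (0 7 2 8 6)(1 4)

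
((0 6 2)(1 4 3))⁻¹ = (0 2 6)(1 3 4)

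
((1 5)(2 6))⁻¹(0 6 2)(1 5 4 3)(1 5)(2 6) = (0 2 6)(1 4 3 5)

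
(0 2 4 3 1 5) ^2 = (0 4 1) (2 3 5) 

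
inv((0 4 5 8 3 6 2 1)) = (0 1 2 6 3 8 5 4)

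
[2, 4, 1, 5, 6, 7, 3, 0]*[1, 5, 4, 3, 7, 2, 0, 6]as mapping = [0→4, 1→7, 2→5, 3→2, 4→0, 5→6, 6→3, 7→1]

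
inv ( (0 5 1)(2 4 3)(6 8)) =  (0 1 5)(2 3 4)(6 8)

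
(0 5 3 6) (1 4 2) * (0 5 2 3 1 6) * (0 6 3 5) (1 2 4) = (0 4 5 2 3 6) 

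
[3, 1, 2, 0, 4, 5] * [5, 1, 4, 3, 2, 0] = [3, 1, 4, 5, 2, 0]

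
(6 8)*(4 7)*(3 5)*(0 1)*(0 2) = (0 1 2) (3 5) (4 7) (6 8) 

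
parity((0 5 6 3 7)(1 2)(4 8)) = even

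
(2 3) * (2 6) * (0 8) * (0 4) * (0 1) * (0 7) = (0 8 4 1 7)(2 3 6)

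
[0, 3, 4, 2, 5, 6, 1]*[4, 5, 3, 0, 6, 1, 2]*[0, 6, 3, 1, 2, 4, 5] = [2, 0, 5, 1, 6, 3, 4]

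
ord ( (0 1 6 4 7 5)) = 6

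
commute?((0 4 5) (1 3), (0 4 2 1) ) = no:(0 4 5) (1 3)*(0 4 2 1) = (0 2 1 3) (4 5), (0 4 2 1)*(0 4 5) (1 3) = (0 5) (1 4 2 3) 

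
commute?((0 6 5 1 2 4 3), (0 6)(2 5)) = no:(0 6 5 1 2 4 3)*(0 6)(2 5) = (1 5)(2 4 3 6), (0 6)(2 5)*(0 6 5 1 2 4 3) = (0 5 4 3)(1 2)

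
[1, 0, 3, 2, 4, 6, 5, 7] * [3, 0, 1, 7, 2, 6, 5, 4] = [0, 3, 7, 1, 2, 5, 6, 4]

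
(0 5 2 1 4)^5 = ()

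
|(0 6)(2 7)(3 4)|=2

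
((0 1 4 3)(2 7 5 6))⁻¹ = (0 3 4 1)(2 6 5 7)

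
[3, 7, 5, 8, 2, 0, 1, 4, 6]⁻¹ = [5, 6, 4, 0, 7, 2, 8, 1, 3]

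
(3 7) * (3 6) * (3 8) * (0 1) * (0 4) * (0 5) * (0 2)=(0 1 4 5 2)(3 7 6 8)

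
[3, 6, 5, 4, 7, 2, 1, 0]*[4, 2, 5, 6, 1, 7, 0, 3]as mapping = [0→6, 1→0, 2→7, 3→1, 4→3, 5→5, 6→2, 7→4]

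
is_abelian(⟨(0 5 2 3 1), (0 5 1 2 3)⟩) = no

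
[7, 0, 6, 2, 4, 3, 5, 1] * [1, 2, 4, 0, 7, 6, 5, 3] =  [3, 1, 5, 4, 7, 0, 6, 2]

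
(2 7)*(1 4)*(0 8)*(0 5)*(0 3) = (0 8 5 3)(1 4)(2 7)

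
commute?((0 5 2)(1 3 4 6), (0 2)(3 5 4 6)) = no:(0 5 2)(1 3 4 6)*(0 2)(3 5 4 6) = (0 4 3 6 1 5), (0 2)(3 5 4 6)*(0 5 2)(1 3 4 6) = (1 3 2 5 6 4)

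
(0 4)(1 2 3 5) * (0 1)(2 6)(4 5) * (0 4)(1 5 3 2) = (0 3)(1 6)(4 5)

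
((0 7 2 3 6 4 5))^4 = (0 6 7 4 2 5 3)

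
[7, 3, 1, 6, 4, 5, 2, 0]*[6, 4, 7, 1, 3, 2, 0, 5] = [5, 1, 4, 0, 3, 2, 7, 6]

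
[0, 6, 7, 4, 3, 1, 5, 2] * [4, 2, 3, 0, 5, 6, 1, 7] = [4, 1, 7, 5, 0, 2, 6, 3]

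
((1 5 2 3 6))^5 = ()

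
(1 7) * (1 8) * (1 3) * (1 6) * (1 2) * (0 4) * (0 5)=(0 4 5)(1 7 8 3 6 2)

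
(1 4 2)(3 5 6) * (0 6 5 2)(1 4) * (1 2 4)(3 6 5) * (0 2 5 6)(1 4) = (0 6)(1 5 3)(2 4)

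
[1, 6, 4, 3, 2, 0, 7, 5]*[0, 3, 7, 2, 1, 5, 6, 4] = [3, 6, 1, 2, 7, 0, 4, 5]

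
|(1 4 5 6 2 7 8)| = 7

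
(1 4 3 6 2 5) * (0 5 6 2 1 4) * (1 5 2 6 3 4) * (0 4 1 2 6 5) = (0 6)(1 4)(2 3 5)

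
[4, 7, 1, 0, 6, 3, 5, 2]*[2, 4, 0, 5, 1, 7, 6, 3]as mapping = [0→1, 1→3, 2→4, 3→2, 4→6, 5→5, 6→7, 7→0]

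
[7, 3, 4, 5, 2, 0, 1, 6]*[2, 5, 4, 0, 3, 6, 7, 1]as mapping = [0→1, 1→0, 2→3, 3→6, 4→4, 5→2, 6→5, 7→7]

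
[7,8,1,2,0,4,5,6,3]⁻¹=[4,2,3,8,5,6,7,0,1]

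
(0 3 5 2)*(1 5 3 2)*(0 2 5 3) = (0 5 1 3)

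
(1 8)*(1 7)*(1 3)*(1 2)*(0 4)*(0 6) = (0 4 6)(1 8 7 3 2)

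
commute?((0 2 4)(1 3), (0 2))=no:(0 2 4)(1 3)*(0 2)=(1 3)(2 4), (0 2)*(0 2 4)(1 3)=(0 4)(1 3)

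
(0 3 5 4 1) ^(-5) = () 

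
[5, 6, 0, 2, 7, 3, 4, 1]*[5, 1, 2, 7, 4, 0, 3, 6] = [0, 3, 5, 2, 6, 7, 4, 1]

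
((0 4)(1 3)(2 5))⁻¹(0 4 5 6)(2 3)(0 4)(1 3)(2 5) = (0 2 6 4)(1 5)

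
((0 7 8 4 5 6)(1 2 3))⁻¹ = (0 6 5 4 8 7)(1 3 2)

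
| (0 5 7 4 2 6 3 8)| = 8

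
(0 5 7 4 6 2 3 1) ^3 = (0 4 3 5 6 1 7 2) 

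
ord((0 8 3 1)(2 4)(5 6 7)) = 12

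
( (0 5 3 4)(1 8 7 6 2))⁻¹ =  (0 4 3 5)(1 2 6 7 8)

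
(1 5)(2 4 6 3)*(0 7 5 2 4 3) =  (0 7 5 1 2 3 4 6)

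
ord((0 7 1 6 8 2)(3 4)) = 6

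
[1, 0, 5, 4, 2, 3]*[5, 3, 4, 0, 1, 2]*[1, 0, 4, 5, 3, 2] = [5, 2, 4, 0, 3, 1]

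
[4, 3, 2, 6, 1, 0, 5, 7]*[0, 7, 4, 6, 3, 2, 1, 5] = [3, 6, 4, 1, 7, 0, 2, 5]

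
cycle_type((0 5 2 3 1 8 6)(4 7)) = 2.7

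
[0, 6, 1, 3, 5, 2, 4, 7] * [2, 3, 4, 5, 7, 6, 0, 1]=[2, 0, 3, 5, 6, 4, 7, 1] 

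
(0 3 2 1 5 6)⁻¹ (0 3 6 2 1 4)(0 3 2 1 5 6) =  (0 1 5 4 3 2)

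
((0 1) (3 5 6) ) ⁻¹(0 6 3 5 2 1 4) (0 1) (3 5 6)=(0 4 1 3 5 6 2) 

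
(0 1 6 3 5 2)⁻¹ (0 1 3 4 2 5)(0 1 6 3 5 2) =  (0 2 1 6 5 4)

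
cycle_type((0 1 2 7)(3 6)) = 2.4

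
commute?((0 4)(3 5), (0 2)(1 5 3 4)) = no:(0 4)(3 5) * (0 2)(1 5 3 4) = (0 1 5 4 2), (0 2)(1 5 3 4) * (0 4)(3 5) = (0 2 4 1 3)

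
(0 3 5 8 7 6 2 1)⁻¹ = (0 1 2 6 7 8 5 3)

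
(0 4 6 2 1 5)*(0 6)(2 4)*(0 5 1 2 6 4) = (0 6)(4 5)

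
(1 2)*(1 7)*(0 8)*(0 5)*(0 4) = (0 8 5 4)(1 2 7)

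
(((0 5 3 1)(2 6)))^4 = ()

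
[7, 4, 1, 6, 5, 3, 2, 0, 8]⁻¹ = [7, 2, 6, 5, 1, 4, 3, 0, 8]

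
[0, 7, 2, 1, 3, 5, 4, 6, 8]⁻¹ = [0, 3, 2, 4, 6, 5, 7, 1, 8]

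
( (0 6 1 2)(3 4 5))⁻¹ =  (0 2 1 6)(3 5 4)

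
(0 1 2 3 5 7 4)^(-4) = (0 3 4 2 7 1 5)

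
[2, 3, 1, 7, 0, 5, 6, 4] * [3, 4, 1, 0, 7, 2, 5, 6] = [1, 0, 4, 6, 3, 2, 5, 7]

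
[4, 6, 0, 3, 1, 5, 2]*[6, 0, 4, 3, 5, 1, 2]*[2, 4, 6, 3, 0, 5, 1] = [5, 6, 1, 3, 2, 4, 0]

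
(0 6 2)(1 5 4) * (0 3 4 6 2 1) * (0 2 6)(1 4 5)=(0 6 4 2 3 5)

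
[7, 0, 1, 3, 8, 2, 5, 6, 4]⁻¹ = [1, 2, 5, 3, 8, 6, 7, 0, 4]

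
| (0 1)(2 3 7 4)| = 4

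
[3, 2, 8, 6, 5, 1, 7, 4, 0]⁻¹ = [8, 5, 1, 0, 7, 4, 3, 6, 2]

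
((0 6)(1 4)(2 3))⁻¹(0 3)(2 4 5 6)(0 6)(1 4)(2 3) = (0 3 1 5)(2 6)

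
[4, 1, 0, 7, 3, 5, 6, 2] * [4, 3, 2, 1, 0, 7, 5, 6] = [0, 3, 4, 6, 1, 7, 5, 2]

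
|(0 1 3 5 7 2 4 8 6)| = 9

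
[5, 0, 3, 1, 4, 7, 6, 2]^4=[3, 2, 5, 7, 4, 1, 6, 0]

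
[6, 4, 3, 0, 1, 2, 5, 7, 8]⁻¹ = [3, 4, 5, 2, 1, 6, 0, 7, 8]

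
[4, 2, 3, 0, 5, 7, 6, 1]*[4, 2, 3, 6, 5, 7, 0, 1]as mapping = [0→5, 1→3, 2→6, 3→4, 4→7, 5→1, 6→0, 7→2]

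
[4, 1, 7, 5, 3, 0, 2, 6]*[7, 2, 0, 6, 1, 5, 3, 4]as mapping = [0→1, 1→2, 2→4, 3→5, 4→6, 5→7, 6→0, 7→3]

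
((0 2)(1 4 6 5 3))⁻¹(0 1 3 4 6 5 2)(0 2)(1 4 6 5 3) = (0 2 4 1 6 5 3)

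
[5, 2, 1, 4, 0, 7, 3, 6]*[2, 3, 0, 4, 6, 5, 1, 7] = [5, 0, 3, 6, 2, 7, 4, 1]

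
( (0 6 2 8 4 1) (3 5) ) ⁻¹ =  (0 1 4 8 2 6) (3 5) 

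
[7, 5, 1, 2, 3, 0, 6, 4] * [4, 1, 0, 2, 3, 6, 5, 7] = [7, 6, 1, 0, 2, 4, 5, 3]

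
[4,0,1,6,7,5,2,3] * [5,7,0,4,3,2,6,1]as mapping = [0→3,1→5,2→7,3→6,4→1,5→2,6→0,7→4]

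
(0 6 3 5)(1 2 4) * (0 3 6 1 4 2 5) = (0 1 5 3)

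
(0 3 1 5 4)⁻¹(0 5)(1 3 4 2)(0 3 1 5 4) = (0 2 5 1)(3 4)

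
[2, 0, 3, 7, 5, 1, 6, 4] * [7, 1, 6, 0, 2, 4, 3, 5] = [6, 7, 0, 5, 4, 1, 3, 2]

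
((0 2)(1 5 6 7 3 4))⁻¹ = (0 2)(1 4 3 7 6 5)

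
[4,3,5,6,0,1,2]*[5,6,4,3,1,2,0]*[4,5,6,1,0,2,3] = [5,1,6,4,2,3,0]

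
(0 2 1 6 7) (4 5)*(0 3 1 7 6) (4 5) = (0 2 7 3 1) 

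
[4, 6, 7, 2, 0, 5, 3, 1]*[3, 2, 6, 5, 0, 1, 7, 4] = [0, 7, 4, 6, 3, 1, 5, 2]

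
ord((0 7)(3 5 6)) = 6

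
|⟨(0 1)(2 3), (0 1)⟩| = 4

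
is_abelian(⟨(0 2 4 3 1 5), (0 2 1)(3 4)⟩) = no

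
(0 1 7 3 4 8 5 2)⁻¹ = (0 2 5 8 4 3 7 1)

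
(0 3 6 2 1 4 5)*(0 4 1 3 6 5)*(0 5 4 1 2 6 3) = (0 3 4 5 1 2)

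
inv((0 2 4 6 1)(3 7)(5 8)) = (0 1 6 4 2)(3 7)(5 8)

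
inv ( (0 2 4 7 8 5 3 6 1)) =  (0 1 6 3 5 8 7 4 2)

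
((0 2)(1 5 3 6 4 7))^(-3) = (0 2)(1 6)(3 7)(4 5)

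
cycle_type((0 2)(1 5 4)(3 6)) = 2^2.3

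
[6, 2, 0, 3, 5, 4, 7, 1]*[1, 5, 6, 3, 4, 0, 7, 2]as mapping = [0→7, 1→6, 2→1, 3→3, 4→0, 5→4, 6→2, 7→5]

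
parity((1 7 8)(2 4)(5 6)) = even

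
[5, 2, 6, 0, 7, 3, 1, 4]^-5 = [5, 2, 6, 0, 7, 3, 1, 4]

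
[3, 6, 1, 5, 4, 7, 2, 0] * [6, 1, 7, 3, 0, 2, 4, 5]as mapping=[0→3, 1→4, 2→1, 3→2, 4→0, 5→5, 6→7, 7→6]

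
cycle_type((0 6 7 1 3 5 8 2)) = 8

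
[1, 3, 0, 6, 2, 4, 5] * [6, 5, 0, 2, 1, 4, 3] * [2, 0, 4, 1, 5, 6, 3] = [6, 4, 3, 1, 2, 0, 5]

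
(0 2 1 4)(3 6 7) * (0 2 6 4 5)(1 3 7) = (0 6 1 5)(2 3 4)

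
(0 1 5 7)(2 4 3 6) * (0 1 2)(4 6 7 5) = (0 2 6)(1 4 3 7)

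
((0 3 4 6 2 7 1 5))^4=(0 2)(1 4)(3 7)(5 6)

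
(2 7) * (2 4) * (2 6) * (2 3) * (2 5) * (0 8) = (0 8)(2 7 4 6 3 5)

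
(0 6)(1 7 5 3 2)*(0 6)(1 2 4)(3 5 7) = (1 3 4)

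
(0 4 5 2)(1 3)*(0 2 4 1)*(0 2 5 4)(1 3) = (0 3 2 5)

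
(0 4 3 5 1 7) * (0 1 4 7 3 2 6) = (0 7 1 3 5 4 2 6)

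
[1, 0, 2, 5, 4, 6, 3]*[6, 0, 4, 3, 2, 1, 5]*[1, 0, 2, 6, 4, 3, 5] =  [1, 5, 4, 0, 2, 3, 6]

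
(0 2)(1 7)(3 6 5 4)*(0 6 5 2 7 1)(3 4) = (0 7)(2 6)(3 5)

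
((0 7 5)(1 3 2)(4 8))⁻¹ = (0 5 7)(1 2 3)(4 8)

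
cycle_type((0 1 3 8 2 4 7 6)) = 8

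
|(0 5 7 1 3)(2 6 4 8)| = 20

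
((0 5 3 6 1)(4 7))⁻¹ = (0 1 6 3 5)(4 7)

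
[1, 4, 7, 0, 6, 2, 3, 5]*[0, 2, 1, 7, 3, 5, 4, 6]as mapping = [0→2, 1→3, 2→6, 3→0, 4→4, 5→1, 6→7, 7→5]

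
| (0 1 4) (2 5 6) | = 3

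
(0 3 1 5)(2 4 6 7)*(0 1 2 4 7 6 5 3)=(1 3 2 7 4 5)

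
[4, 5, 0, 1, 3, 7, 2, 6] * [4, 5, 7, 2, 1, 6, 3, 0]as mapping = [0→1, 1→6, 2→4, 3→5, 4→2, 5→0, 6→7, 7→3]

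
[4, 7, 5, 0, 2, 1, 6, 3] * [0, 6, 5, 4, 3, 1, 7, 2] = [3, 2, 1, 0, 5, 6, 7, 4]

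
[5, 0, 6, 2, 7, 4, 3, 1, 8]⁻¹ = [1, 7, 3, 6, 5, 0, 2, 4, 8]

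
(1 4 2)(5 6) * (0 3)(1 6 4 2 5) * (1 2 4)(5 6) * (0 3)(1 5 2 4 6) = (1 6 4)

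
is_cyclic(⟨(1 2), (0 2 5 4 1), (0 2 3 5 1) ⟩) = no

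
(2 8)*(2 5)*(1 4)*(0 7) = (0 7)(1 4)(2 8 5)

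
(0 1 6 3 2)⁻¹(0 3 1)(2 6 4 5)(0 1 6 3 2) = (0 3 4 5)(1 2 6)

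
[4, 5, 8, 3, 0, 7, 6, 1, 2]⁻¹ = [4, 7, 8, 3, 0, 1, 6, 5, 2]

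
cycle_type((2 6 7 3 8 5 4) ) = 7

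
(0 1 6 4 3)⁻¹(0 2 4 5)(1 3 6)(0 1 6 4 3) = (0 4 6)(1 2 3 5)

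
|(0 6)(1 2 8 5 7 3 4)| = 14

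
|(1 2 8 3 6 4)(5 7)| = 6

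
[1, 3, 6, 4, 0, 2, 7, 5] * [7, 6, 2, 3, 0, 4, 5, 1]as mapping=[0→6, 1→3, 2→5, 3→0, 4→7, 5→2, 6→1, 7→4]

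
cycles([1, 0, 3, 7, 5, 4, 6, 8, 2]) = (0 1)(2 3 7 8)(4 5)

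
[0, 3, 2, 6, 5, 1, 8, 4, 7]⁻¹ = [0, 5, 2, 1, 7, 4, 3, 8, 6]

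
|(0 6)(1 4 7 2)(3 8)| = 4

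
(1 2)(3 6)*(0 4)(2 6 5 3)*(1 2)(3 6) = (0 4)(1 3 5 6)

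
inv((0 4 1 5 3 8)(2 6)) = (0 8 3 5 1 4)(2 6)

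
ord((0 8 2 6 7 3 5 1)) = 8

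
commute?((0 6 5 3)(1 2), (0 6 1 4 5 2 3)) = no:(0 6 5 3)(1 2)*(0 6 1 4 5 2 3) = (0 1 3 6 2 4 5), (0 6 1 4 5 2 3)*(0 6 5 3)(1 2) = (0 5 1 4 3 6 2)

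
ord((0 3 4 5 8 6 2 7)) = 8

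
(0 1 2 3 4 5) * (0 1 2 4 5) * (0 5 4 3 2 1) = (0 1 3 4 5)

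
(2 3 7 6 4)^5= ()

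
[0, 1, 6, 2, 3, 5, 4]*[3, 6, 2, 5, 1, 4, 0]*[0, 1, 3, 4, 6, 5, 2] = [4, 2, 0, 3, 5, 6, 1]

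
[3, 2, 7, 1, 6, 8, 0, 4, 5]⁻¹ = [6, 3, 1, 0, 7, 8, 4, 2, 5]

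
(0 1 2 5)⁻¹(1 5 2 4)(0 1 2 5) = (0 5 4 2)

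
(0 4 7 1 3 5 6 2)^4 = (0 3)(1 2)(4 5)(6 7)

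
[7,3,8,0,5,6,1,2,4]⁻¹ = [3,6,7,1,8,4,5,0,2]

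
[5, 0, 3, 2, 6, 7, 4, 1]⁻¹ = [1, 7, 3, 2, 6, 0, 4, 5]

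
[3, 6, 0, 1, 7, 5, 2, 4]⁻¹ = [2, 3, 6, 0, 7, 5, 1, 4]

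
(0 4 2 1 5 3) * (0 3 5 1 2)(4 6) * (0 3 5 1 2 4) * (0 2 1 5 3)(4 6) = (0 4)(2 6)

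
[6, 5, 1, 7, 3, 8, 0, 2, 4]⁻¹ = [6, 2, 7, 4, 8, 1, 0, 3, 5]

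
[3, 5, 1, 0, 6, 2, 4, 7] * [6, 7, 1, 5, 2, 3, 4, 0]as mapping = [0→5, 1→3, 2→7, 3→6, 4→4, 5→1, 6→2, 7→0]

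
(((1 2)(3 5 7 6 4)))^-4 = (3 5 7 6 4)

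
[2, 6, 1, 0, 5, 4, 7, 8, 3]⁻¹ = [3, 2, 0, 8, 5, 4, 1, 6, 7]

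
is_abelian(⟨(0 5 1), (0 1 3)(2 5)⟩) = no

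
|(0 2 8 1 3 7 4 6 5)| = 9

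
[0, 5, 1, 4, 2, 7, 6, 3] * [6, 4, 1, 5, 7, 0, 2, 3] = [6, 0, 4, 7, 1, 3, 2, 5]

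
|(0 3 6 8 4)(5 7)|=10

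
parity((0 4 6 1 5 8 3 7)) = odd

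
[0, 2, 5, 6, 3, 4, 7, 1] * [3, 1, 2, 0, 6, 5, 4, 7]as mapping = [0→3, 1→2, 2→5, 3→4, 4→0, 5→6, 6→7, 7→1]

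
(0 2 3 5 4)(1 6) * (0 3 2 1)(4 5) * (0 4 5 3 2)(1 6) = (0 6 4 2)(3 5)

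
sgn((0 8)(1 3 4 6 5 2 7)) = -1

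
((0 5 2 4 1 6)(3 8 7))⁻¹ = (0 6 1 4 2 5)(3 7 8)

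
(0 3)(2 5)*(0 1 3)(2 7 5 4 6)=(1 3)(2 4 6)(5 7)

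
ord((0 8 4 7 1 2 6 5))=8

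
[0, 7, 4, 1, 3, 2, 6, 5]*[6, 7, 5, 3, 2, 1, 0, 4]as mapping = [0→6, 1→4, 2→2, 3→7, 4→3, 5→5, 6→0, 7→1]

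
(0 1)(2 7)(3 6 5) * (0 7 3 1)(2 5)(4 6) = (1 7 5)(2 3 4 6)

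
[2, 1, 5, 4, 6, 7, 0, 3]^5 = [4, 1, 6, 5, 7, 0, 3, 2]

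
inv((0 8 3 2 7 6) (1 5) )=(0 6 7 2 3 8) (1 5) 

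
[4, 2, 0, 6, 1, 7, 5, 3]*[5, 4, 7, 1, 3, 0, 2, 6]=[3, 7, 5, 2, 4, 6, 0, 1]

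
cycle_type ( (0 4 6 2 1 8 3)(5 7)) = 2.7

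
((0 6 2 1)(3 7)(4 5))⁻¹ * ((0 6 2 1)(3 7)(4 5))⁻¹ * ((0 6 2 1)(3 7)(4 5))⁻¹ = (0 6 2 1)(3 7)(4 5)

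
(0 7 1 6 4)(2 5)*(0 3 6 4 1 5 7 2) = (0 2 7 5)(1 4 3 6)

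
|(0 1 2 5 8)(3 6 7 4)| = 20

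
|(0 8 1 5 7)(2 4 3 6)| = 20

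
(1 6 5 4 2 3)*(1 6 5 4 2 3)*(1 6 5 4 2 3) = (1 4)(2 6)(3 5)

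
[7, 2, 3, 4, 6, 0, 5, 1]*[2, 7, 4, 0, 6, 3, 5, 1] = [1, 4, 0, 6, 5, 2, 3, 7]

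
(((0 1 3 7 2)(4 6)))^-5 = (4 6)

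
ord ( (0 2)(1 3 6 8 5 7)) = 6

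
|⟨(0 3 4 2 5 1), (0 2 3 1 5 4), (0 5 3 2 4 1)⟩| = 720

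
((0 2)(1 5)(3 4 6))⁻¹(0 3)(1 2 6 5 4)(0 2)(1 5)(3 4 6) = (0 3 1 6 5)(2 4)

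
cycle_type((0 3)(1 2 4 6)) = 2.4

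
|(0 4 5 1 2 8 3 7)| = 8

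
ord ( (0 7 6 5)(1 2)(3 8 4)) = 12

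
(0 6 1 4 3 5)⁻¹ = (0 5 3 4 1 6)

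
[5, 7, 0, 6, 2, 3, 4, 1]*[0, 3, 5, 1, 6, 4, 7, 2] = [4, 2, 0, 7, 5, 1, 6, 3] 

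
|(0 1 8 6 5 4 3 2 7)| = 9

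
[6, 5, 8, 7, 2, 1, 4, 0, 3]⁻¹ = [7, 5, 4, 8, 6, 1, 0, 3, 2]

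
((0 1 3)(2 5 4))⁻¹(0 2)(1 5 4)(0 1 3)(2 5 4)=(1 5)(2 3 4)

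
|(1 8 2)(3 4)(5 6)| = 6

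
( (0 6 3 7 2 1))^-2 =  (0 2 3)(1 7 6)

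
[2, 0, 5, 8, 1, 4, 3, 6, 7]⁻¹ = [1, 4, 0, 6, 5, 2, 7, 8, 3]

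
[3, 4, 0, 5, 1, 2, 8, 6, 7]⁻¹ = [2, 4, 5, 0, 1, 3, 7, 8, 6]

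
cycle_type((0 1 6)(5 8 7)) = 3^2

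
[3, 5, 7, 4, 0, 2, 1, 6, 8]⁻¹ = [4, 6, 5, 0, 3, 1, 7, 2, 8]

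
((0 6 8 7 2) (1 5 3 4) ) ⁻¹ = (0 2 7 8 6) (1 4 3 5) 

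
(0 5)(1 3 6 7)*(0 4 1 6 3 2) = (0 5 4 1 2)(6 7)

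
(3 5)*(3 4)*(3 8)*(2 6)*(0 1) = (0 1)(2 6)(3 5 4 8)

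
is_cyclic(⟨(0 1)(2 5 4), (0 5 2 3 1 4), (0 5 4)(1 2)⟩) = no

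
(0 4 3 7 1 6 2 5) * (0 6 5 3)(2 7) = (0 4)(1 5 6 7)(2 3)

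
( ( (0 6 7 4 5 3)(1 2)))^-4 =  (0 7 5)(3 6 4)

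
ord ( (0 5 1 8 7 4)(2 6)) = 6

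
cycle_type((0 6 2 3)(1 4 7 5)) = 4^2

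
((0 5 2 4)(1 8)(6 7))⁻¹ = (0 4 2 5)(1 8)(6 7)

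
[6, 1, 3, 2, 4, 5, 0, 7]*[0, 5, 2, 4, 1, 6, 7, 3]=[7, 5, 4, 2, 1, 6, 0, 3]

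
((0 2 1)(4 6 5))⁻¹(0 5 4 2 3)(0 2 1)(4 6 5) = (1 3 2 4 6)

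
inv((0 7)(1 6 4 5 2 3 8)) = (0 7)(1 8 3 2 5 4 6)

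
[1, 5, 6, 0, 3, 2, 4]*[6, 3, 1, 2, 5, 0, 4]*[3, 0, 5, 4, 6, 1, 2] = [4, 3, 6, 2, 5, 0, 1]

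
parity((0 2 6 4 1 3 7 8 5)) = even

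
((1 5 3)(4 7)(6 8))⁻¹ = (1 3 5)(4 7)(6 8)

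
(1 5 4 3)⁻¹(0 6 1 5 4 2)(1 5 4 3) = (0 6 5 4 3 2)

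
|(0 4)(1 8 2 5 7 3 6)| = 14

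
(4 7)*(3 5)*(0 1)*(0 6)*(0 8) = (0 1 6 8)(3 5)(4 7)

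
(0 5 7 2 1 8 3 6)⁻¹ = (0 6 3 8 1 2 7 5)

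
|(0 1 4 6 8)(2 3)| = 10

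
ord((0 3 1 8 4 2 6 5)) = 8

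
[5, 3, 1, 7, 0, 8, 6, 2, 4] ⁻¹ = [4, 2, 7, 1, 8, 0, 6, 3, 5] 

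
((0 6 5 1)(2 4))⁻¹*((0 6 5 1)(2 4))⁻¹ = (0 5)(1 6)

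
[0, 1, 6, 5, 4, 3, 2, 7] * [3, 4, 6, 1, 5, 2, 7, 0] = [3, 4, 7, 2, 5, 1, 6, 0]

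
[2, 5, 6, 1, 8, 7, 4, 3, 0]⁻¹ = [8, 3, 0, 7, 6, 1, 2, 5, 4]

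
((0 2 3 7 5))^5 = ()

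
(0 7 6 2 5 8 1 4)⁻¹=(0 4 1 8 5 2 6 7)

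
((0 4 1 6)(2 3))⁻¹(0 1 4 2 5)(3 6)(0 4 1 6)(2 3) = (0 2)(1 3 5 4 6)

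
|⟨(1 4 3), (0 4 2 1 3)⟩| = 60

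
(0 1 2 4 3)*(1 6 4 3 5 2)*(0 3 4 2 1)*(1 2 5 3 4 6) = (0 1)(2 6 5)(3 4)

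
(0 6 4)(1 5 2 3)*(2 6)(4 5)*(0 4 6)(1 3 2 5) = (0 5)(1 6)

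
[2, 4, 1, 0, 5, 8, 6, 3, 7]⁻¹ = [3, 2, 0, 7, 1, 4, 6, 8, 5]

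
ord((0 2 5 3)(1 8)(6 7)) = 4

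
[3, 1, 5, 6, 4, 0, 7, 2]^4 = [2, 1, 6, 5, 4, 7, 0, 3]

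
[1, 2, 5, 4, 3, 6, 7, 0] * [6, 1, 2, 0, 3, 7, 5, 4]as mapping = [0→1, 1→2, 2→7, 3→3, 4→0, 5→5, 6→4, 7→6]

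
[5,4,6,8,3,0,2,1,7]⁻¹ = [5,7,6,4,1,0,2,8,3]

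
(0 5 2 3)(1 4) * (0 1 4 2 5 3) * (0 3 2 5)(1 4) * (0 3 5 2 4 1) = (0 4)(1 2 5 3)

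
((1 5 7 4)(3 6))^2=(1 7)(4 5)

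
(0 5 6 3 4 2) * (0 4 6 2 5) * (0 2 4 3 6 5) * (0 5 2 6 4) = (0 6 4 5)(2 3)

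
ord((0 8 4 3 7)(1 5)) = 10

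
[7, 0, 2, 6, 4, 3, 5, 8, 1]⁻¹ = [1, 8, 2, 5, 4, 6, 3, 0, 7]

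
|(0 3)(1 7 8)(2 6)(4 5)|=6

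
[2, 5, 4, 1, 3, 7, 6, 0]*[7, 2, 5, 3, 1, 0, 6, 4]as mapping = [0→5, 1→0, 2→1, 3→2, 4→3, 5→4, 6→6, 7→7]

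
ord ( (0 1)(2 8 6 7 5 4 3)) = 14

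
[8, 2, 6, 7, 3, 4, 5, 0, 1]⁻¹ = [7, 8, 1, 4, 5, 6, 2, 3, 0]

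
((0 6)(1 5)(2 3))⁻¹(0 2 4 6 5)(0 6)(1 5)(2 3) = (0 1 6 3 4)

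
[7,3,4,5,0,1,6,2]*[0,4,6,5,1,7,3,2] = [2,5,1,7,0,4,3,6]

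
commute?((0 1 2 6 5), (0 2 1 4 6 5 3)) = no:(0 1 2 6 5)*(0 2 1 4 6 5 3) = (0 4 6 3)(2 5), (0 2 1 4 6 5 3)*(0 1 2 6 5) = (0 6)(1 4 5 3)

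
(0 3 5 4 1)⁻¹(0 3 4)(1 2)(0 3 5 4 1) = (0 2)(1 3 5)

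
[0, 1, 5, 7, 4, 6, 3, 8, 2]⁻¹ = [0, 1, 8, 6, 4, 2, 5, 3, 7]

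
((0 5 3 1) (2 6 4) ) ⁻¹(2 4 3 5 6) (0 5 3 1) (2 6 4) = (1 3 4 6 2) 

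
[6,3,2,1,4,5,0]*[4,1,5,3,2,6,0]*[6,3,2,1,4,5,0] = [6,1,5,3,2,0,4]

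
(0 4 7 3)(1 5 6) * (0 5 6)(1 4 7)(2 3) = (0 7 2 3 5)(1 6 4)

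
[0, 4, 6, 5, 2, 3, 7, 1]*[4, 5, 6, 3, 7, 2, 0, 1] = [4, 7, 0, 2, 6, 3, 1, 5]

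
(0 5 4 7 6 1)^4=(0 6 4)(1 7 5)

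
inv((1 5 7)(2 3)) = (1 7 5)(2 3)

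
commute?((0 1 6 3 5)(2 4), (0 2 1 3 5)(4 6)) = no:(0 1 6 3 5)(2 4)*(0 2 1 3 5)(4 6) = (0 3)(1 4)(2 6 5), (0 2 1 3 5)(4 6)*(0 1 6 3 5)(2 4) = (0 4 3)(1 5)(2 6)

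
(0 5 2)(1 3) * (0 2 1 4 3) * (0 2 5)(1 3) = (1 2 5 3 4)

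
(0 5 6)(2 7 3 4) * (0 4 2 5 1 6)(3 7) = (0 1 6 4 5)(2 3)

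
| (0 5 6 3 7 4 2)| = 7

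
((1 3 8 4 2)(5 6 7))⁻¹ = (1 2 4 8 3)(5 7 6)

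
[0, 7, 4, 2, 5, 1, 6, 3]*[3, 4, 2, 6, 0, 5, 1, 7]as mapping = [0→3, 1→7, 2→0, 3→2, 4→5, 5→4, 6→1, 7→6]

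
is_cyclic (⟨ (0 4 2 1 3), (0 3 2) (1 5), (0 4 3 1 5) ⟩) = no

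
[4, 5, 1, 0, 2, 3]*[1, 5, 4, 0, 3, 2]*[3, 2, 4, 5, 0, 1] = [5, 4, 1, 2, 0, 3]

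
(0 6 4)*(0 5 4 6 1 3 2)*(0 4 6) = (0 1 3 2 4 5 6)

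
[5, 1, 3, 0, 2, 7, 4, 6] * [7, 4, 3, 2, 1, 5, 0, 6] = [5, 4, 2, 7, 3, 6, 1, 0] 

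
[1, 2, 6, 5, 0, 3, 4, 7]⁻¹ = [4, 0, 1, 5, 6, 3, 2, 7]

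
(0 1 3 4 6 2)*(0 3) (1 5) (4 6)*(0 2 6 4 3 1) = (0 5) (1 2) (3 4) 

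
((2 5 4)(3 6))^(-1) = (2 4 5)(3 6)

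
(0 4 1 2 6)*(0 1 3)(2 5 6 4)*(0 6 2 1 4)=(0 1 5 2)(3 6 4)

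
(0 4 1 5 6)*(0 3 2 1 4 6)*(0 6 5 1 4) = (0 5 6 3 2 4) 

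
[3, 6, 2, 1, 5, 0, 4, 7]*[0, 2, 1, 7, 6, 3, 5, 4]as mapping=[0→7, 1→5, 2→1, 3→2, 4→3, 5→0, 6→6, 7→4]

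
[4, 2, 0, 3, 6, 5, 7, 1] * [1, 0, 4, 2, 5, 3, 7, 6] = [5, 4, 1, 2, 7, 3, 6, 0]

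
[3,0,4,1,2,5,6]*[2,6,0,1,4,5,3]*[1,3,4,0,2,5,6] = [3,4,2,6,1,5,0]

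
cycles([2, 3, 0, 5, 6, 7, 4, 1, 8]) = (0 2)(1 3 5 7)(4 6)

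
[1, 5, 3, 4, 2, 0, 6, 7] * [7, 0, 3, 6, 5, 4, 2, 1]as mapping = [0→0, 1→4, 2→6, 3→5, 4→3, 5→7, 6→2, 7→1]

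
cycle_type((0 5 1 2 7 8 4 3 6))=9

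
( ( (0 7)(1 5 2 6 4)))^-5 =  (0 7)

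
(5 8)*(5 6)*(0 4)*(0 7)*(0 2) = (0 4 7 2)(5 8 6)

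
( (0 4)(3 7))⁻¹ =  (0 4)(3 7)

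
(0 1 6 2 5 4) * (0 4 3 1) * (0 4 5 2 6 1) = (0 4 5 3)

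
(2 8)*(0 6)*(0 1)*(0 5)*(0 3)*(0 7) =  (0 6 1 5 3 7)(2 8)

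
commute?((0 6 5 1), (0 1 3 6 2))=no:(0 6 5 1) * (0 1 3 6 2)=(0 2)(3 6 5), (0 1 3 6 2) * (0 6 5 1)=(1 3 5)(2 6)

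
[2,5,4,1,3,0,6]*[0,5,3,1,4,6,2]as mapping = [0→3,1→6,2→4,3→5,4→1,5→0,6→2]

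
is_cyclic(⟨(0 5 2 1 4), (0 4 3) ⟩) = no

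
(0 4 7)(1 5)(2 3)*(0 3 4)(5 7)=(1 7 3 2 4 5)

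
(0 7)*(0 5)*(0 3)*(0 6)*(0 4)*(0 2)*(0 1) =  (0 7 5 3 6 4 2 1) 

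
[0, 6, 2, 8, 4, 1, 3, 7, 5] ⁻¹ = [0, 5, 2, 6, 4, 8, 1, 7, 3] 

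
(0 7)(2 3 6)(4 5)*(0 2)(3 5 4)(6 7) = (0 6)(2 5 3 7)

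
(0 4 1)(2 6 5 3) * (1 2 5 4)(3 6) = (0 1)(2 3 5 6 4)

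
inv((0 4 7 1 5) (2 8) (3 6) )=(0 5 1 7 4) (2 8) (3 6) 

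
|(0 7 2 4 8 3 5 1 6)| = 9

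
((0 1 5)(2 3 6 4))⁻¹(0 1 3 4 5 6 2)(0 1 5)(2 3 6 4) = (0 4 3 1 5 6 2)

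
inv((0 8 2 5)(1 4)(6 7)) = (0 5 2 8)(1 4)(6 7)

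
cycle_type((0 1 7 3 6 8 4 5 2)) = 9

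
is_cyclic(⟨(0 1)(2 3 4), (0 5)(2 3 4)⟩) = no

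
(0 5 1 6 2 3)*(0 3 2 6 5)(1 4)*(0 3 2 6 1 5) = (0 3 2 6 1)(4 5)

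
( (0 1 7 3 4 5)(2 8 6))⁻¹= (0 5 4 3 7 1)(2 6 8)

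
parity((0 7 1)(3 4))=odd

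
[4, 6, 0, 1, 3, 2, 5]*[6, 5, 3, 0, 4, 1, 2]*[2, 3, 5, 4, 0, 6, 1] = [0, 5, 1, 6, 2, 4, 3]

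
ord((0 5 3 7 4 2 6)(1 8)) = 14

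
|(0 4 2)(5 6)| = 6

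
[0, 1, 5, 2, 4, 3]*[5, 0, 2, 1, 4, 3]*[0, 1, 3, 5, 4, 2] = [2, 0, 5, 3, 4, 1]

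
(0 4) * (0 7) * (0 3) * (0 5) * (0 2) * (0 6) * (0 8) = (0 4 7 3 5 2 6 8)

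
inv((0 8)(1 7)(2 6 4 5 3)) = (0 8)(1 7)(2 3 5 4 6)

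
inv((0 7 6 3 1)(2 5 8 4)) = (0 1 3 6 7)(2 4 8 5)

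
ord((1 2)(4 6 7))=6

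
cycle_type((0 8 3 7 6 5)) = 6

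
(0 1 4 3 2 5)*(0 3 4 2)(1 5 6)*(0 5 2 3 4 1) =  (0 2 6)(1 3 5 4)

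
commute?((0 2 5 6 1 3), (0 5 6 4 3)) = no:(0 2 5 6 1 3)*(0 5 6 4 3) = (0 2 6 1)(3 5 4), (0 5 6 4 3)*(0 2 5 6 1 3) = (0 6 4)(1 3 2 5)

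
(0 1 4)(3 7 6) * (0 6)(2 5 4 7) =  (0 1 7)(2 5 4 6 3)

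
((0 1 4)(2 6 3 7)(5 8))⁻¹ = (0 4 1)(2 7 3 6)(5 8)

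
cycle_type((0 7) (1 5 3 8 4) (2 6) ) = 2^2.5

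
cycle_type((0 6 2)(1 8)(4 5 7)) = 2.3^2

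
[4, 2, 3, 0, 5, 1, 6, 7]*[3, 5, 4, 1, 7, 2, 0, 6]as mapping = [0→7, 1→4, 2→1, 3→3, 4→2, 5→5, 6→0, 7→6]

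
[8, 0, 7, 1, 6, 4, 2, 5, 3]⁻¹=[1, 3, 6, 8, 5, 7, 4, 2, 0]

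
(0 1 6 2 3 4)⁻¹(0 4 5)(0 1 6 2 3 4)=(0 5 1)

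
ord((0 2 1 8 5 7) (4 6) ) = 6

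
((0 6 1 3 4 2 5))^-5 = (0 1 4 5 6 3 2)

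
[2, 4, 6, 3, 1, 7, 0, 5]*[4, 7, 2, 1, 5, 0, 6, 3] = [2, 5, 6, 1, 7, 3, 4, 0]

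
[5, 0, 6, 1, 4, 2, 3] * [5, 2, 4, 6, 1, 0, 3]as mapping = [0→0, 1→5, 2→3, 3→2, 4→1, 5→4, 6→6]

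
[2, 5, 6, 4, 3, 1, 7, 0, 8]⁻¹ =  [7, 5, 0, 4, 3, 1, 2, 6, 8]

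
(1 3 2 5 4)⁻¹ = (1 4 5 2 3)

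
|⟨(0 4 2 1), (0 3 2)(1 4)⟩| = 120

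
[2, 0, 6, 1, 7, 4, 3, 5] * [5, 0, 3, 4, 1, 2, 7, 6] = [3, 5, 7, 0, 6, 1, 4, 2]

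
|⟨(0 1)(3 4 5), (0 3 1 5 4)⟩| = 120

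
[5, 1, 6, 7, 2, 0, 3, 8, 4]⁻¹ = [5, 1, 4, 6, 8, 0, 2, 3, 7]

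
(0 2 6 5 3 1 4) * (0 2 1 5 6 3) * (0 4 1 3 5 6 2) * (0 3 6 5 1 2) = (0 6)(1 2)(3 5 4)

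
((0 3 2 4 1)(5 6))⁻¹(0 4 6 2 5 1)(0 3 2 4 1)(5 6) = (0 3 1 5 4 6)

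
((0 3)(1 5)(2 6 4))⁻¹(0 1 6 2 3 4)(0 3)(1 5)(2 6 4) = (0 2 3 5 4 6)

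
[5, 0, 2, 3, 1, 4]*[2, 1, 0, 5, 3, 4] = [4, 2, 0, 5, 1, 3]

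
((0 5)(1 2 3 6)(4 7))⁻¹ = (0 5)(1 6 3 2)(4 7)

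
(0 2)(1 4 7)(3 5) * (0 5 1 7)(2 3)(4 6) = (0 3 1 6 4)(2 5)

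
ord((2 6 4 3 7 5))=6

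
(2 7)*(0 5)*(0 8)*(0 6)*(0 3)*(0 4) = (0 5 8 6 3 4)(2 7)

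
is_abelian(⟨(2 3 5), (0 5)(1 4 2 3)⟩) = no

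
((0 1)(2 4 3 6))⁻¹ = (0 1)(2 6 3 4)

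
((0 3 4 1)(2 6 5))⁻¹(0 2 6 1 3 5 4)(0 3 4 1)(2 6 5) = (0 4 2 1 3 6 5)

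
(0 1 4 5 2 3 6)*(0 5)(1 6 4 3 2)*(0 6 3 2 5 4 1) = (0 3 1 2 5)(4 6)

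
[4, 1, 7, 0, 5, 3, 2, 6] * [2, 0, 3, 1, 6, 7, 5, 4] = [6, 0, 4, 2, 7, 1, 3, 5]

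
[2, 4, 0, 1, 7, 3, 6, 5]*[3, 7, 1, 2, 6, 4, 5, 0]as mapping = [0→1, 1→6, 2→3, 3→7, 4→0, 5→2, 6→5, 7→4]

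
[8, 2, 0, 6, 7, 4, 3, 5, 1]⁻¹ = [2, 8, 1, 6, 5, 7, 3, 4, 0]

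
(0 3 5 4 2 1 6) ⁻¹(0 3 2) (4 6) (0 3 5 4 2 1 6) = (0 2) (1 3 5) 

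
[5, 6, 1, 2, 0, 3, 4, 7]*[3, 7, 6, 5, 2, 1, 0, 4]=[1, 0, 7, 6, 3, 5, 2, 4] 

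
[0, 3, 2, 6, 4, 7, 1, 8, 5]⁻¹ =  [0, 6, 2, 1, 4, 8, 3, 5, 7]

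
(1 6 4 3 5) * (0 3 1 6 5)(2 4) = (0 3)(1 5 6 2 4)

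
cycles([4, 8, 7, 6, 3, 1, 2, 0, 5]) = (0 4 3 6 2 7)(1 8 5)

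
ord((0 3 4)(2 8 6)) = 3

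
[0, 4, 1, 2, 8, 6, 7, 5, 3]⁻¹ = [0, 2, 3, 8, 1, 7, 5, 6, 4]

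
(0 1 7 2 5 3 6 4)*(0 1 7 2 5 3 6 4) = (0 7 5 6)(1 2 3 4)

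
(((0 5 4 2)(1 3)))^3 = (0 2 4 5)(1 3)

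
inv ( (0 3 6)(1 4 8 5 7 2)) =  (0 6 3)(1 2 7 5 8 4)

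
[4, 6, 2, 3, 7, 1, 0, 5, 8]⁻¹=[6, 5, 2, 3, 0, 7, 1, 4, 8]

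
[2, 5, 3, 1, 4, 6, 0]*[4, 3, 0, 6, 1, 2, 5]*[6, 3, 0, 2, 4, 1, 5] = [6, 0, 5, 2, 3, 1, 4]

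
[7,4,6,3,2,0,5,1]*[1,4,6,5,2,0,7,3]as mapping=[0→3,1→2,2→7,3→5,4→6,5→1,6→0,7→4]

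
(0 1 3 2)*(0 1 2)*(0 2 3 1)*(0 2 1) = (0 3 1) 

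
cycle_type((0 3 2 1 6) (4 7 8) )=3.5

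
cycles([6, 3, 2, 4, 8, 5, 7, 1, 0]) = (0 6 7 1 3 4 8)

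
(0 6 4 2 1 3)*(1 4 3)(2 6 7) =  (0 7 2 4 6 3)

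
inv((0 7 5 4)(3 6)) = (0 4 5 7)(3 6)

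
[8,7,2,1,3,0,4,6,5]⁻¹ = [5,3,2,4,6,8,7,1,0]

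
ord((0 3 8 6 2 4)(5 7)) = 6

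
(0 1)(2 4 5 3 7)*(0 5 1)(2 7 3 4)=(1 5 4)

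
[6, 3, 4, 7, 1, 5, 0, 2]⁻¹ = [6, 4, 7, 1, 2, 5, 0, 3]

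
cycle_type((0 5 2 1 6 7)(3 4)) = 2.6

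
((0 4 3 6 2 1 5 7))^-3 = (0 1 3 7 2 4 5 6)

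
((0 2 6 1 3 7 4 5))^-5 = (0 1 4 2 3 5 6 7)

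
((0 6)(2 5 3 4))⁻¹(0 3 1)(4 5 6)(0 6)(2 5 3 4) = (0 2 3)(1 6 4)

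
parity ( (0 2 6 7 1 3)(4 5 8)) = odd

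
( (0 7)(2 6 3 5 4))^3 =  (0 7)(2 5 6 4 3)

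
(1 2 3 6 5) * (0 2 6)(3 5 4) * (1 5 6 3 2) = (0 1 3)(2 6 4)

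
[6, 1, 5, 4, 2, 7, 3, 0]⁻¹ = [7, 1, 4, 6, 3, 2, 0, 5]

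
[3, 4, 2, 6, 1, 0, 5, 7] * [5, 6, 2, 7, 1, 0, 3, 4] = [7, 1, 2, 3, 6, 5, 0, 4]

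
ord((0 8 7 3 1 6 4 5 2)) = 9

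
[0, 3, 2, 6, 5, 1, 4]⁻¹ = [0, 5, 2, 1, 6, 4, 3]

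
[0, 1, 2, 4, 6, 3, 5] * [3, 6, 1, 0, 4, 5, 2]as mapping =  [0→3, 1→6, 2→1, 3→4, 4→2, 5→0, 6→5]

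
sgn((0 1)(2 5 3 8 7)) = -1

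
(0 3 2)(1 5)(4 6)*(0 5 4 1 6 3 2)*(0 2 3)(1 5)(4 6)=(0 3 2 1 6 5 4)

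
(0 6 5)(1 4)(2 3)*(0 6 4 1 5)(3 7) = (0 4 5 6)(2 7 3)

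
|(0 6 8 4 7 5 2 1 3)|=9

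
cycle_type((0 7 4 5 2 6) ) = 6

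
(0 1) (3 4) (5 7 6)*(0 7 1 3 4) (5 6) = (0 3) (1 7 5) 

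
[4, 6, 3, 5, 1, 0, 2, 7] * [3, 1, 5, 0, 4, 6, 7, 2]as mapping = [0→4, 1→7, 2→0, 3→6, 4→1, 5→3, 6→5, 7→2]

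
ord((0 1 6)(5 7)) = 6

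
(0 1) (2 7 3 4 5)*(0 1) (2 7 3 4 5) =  (2 3 5 7 4) 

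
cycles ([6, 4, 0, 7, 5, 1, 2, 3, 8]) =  (0 6 2) (1 4 5) (3 7) 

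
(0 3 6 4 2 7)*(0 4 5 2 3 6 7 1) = (0 6 5 2 1)(3 7 4)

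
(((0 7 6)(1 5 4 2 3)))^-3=(1 4 3 5 2)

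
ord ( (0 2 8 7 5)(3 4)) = 10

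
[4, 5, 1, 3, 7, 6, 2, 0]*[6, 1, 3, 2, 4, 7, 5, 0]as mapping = [0→4, 1→7, 2→1, 3→2, 4→0, 5→5, 6→3, 7→6]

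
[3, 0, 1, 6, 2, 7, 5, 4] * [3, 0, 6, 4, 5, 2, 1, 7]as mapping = [0→4, 1→3, 2→0, 3→1, 4→6, 5→7, 6→2, 7→5]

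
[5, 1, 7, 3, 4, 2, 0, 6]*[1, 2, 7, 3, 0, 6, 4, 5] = [6, 2, 5, 3, 0, 7, 1, 4]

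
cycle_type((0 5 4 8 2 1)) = 6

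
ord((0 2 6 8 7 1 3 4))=8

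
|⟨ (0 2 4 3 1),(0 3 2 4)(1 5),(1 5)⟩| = 720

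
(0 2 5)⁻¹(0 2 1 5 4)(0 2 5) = (0 4 2 5 1)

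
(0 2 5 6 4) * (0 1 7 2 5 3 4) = (0 5 6)(1 7 2 3 4)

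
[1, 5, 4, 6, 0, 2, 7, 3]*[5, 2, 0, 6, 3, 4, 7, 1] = [2, 4, 3, 7, 5, 0, 1, 6]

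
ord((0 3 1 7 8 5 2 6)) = 8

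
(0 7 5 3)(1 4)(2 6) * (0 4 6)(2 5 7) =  (0 2)(1 6 5 3 4)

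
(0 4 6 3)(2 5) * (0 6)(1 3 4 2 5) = (0 2 1 3 6 4)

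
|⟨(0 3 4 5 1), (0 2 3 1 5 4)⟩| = 120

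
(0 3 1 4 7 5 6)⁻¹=(0 6 5 7 4 1 3)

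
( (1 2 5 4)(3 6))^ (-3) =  (1 2 5 4)(3 6)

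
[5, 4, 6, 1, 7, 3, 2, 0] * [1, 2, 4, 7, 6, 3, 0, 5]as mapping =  [0→3, 1→6, 2→0, 3→2, 4→5, 5→7, 6→4, 7→1]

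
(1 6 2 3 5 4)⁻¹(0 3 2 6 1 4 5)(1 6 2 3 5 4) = (0 5 3 2 6 1 4)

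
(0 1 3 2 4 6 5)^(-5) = (0 3 4 5 1 2 6)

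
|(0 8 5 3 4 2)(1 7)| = 6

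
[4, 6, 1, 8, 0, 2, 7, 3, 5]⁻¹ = [4, 2, 5, 7, 0, 8, 1, 6, 3]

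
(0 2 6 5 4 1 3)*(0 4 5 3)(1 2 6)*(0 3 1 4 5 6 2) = (0 2 4)(1 3 5 6)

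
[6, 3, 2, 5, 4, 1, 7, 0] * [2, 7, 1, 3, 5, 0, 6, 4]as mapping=[0→6, 1→3, 2→1, 3→0, 4→5, 5→7, 6→4, 7→2]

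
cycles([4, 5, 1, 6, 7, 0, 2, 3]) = (0 4 7 3 6 2 1 5)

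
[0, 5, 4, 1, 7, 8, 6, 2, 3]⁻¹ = [0, 3, 7, 8, 2, 1, 6, 4, 5]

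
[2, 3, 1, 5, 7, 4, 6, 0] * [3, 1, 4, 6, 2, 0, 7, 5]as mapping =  [0→4, 1→6, 2→1, 3→0, 4→5, 5→2, 6→7, 7→3]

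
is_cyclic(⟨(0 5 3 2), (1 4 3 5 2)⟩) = no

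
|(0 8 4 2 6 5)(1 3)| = 6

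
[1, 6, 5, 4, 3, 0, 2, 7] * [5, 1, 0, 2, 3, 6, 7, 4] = [1, 7, 6, 3, 2, 5, 0, 4]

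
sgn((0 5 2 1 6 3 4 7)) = -1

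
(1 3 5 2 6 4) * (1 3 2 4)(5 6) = (1 2 5 4 3 6)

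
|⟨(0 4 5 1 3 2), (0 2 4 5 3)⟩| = 720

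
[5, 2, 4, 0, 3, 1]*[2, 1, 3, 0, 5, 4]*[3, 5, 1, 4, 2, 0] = [2, 4, 0, 1, 3, 5]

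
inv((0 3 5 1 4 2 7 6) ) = (0 6 7 2 4 1 5 3) 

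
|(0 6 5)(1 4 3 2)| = 12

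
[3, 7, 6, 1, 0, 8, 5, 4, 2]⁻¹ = [4, 3, 8, 0, 7, 6, 2, 1, 5]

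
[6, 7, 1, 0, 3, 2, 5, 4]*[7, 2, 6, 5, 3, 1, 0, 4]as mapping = [0→0, 1→4, 2→2, 3→7, 4→5, 5→6, 6→1, 7→3]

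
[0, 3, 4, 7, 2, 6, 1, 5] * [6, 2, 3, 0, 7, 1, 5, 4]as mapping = [0→6, 1→0, 2→7, 3→4, 4→3, 5→5, 6→2, 7→1]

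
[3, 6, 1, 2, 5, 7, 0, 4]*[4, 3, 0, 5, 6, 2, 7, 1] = [5, 7, 3, 0, 2, 1, 4, 6]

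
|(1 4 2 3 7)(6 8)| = 10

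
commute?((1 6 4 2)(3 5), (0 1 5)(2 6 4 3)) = no:(1 6 4 2)(3 5)*(0 1 5)(2 6 4 3) = (0 1 4 6 3)(2 5), (0 1 5)(2 6 4 3)*(1 6 4 2)(3 5) = (0 6 2 4 5)(1 3)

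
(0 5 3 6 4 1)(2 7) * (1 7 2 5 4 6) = (0 4 7 5 3 1)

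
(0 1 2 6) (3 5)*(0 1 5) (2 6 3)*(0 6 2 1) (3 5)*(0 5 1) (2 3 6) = (0 6 5) (1 3 2) 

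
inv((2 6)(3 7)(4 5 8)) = (2 6)(3 7)(4 8 5)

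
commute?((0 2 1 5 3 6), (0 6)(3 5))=no:(0 2 1 5 3 6) * (0 6)(3 5)=(0 2 1 3), (0 6)(3 5) * (0 2 1 5 3 6)=(1 5 6 2)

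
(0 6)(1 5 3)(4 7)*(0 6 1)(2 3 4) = (0 1 5 4 7 2 3)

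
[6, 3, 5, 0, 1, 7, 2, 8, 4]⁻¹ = [3, 4, 6, 1, 8, 2, 0, 5, 7]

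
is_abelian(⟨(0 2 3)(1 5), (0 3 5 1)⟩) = no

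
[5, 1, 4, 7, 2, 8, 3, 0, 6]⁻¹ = [7, 1, 4, 6, 2, 0, 8, 3, 5]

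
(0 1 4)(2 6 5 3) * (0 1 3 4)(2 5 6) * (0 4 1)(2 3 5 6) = (0 5 1 4)(2 3 6)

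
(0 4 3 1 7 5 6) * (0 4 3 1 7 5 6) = (0 3 7 6 4 1 5)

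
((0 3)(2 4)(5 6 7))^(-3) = (0 3)(2 4)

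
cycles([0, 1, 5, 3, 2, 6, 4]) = (2 5 6 4)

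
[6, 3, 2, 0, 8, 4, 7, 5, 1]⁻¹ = [3, 8, 2, 1, 5, 7, 0, 6, 4]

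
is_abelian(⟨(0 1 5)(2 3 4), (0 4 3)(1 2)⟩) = no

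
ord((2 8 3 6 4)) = 5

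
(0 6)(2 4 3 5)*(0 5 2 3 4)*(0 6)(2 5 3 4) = (2 6 3 5 4)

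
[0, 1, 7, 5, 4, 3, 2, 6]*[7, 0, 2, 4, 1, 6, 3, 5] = [7, 0, 5, 6, 1, 4, 2, 3]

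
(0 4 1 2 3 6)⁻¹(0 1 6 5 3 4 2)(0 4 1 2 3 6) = (0 5 6 1 3 4 2)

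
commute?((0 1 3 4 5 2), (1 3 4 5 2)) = no:(0 1 3 4 5 2)*(1 3 4 5 2) = (0 3 5 1 4 2), (1 3 4 5 2)*(0 1 3 4 5 2) = (0 1 4 2 3 5)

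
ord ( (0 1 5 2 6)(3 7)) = 10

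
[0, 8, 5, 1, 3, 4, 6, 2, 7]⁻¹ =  [0, 3, 7, 4, 5, 2, 6, 8, 1]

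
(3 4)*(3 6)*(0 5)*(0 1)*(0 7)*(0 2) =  (0 5 1 7 2)(3 4 6)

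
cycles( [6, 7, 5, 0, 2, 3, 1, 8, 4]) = (0 6 1 7 8 4 2 5 3)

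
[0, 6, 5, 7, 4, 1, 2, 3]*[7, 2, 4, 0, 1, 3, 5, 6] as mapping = [0→7, 1→5, 2→3, 3→6, 4→1, 5→2, 6→4, 7→0] 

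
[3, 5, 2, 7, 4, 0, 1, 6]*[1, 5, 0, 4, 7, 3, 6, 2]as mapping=[0→4, 1→3, 2→0, 3→2, 4→7, 5→1, 6→5, 7→6]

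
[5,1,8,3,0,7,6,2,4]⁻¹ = [4,1,7,3,8,0,6,5,2]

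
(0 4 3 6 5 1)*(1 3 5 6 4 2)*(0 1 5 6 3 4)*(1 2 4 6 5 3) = (0 4 5 6 1 2 3)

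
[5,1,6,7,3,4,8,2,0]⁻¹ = [8,1,7,4,5,0,2,3,6]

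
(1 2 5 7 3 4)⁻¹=(1 4 3 7 5 2)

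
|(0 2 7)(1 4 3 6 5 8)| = 6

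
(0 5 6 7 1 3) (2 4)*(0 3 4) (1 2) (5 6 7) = (0 6 5 7 2) (1 4) 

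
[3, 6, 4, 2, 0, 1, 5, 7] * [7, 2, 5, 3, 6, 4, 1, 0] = [3, 1, 6, 5, 7, 2, 4, 0]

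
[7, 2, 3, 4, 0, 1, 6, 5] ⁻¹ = [4, 5, 1, 2, 3, 7, 6, 0] 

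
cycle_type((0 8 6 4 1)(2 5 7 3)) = 4.5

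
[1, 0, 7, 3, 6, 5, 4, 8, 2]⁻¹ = [1, 0, 8, 3, 6, 5, 4, 2, 7]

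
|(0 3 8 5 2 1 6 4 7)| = 9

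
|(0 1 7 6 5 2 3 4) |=8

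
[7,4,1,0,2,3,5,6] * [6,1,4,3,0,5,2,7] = [7,0,1,6,4,3,5,2]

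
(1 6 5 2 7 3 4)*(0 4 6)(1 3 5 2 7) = (0 4 3 6 2 1)(5 7)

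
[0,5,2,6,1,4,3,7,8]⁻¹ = [0,4,2,6,5,1,3,7,8]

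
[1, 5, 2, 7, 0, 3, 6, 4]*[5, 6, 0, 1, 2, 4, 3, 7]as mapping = [0→6, 1→4, 2→0, 3→7, 4→5, 5→1, 6→3, 7→2]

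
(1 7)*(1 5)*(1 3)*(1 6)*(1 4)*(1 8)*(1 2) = (1 7 5 3 6 4 8 2)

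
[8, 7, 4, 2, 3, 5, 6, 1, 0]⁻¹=[8, 7, 3, 4, 2, 5, 6, 1, 0]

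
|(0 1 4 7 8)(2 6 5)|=15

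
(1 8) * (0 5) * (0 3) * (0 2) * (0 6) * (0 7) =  (0 5 3 2 6 7)(1 8)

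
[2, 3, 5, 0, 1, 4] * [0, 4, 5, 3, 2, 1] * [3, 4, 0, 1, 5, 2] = [2, 1, 4, 3, 5, 0]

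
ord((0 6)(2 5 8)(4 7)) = 6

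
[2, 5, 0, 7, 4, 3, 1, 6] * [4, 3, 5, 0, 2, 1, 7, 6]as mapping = [0→5, 1→1, 2→4, 3→6, 4→2, 5→0, 6→3, 7→7]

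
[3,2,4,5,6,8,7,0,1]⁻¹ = [7,8,1,0,2,3,4,6,5]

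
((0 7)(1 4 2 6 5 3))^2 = (1 2 5)(3 4 6)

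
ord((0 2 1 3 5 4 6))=7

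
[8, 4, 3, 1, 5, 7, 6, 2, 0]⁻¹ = [8, 3, 7, 2, 1, 4, 6, 5, 0]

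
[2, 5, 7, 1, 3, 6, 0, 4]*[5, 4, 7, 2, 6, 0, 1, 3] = [7, 0, 3, 4, 2, 1, 5, 6]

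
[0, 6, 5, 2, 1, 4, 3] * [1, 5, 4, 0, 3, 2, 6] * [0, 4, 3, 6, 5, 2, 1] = [4, 1, 3, 5, 2, 6, 0]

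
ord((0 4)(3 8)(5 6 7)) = 6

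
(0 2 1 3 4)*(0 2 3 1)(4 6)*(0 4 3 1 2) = (0 1 2 4)(3 6)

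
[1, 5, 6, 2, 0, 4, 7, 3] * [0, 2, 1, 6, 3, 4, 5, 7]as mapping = [0→2, 1→4, 2→5, 3→1, 4→0, 5→3, 6→7, 7→6]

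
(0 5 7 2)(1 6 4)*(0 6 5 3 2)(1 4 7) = (0 3 2 6 7)(1 5)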